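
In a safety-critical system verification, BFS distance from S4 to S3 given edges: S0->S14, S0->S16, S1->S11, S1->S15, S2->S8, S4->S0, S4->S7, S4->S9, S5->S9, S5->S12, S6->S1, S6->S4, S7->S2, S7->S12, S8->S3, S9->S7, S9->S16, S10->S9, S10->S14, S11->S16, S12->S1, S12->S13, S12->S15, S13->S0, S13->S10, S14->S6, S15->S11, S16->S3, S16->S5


BFS layer-by-layer from S4:
  dist 0: {S4}
  dist 1: {S0, S7, S9}
  dist 2: {S2, S12, S14, S16}
  dist 3: {S1, S3, S5, S6, S8, S13, S15}
  -> S3 reached at distance 3
Shortest path length = 3

3


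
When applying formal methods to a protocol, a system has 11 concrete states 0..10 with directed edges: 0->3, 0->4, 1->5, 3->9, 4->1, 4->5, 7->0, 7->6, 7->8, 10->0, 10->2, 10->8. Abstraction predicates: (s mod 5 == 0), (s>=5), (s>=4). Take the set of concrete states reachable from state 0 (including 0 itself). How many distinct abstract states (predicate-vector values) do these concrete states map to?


BFS from 0:
Concrete reachable: {0, 1, 3, 4, 5, 9}
Abstract via predicates (s mod 5 == 0), (s>=5), (s>=4):
  (0,0,0) <- {1, 3}
  (0,0,1) <- {4}
  (0,1,1) <- {9}
  (1,0,0) <- {0}
  (1,1,1) <- {5}
Distinct abstract states = 5

5


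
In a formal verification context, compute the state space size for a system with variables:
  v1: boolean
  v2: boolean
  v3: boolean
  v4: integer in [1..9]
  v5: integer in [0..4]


State space = product of domain sizes of all variables.
Domain sizes:
  v1 (boolean): 2
  v2 (boolean): 2
  v3 (boolean): 2
  v4 (integer in [1..9]): 9
  v5 (integer in [0..4]): 5
Product = 2 * 2 * 2 * 9 * 5 = 360

360


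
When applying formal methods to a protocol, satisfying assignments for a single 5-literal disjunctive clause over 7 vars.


Step 1: Total=2^7=128
Step 2: Unsat when all 5 false: 2^2=4
Step 3: Sat=128-4=124

124


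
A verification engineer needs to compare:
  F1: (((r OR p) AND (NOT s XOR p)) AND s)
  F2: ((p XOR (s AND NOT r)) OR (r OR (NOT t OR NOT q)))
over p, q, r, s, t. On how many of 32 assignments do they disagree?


F1 = (((r OR p) AND (NOT s XOR p)) AND s)
F2 = ((p XOR (s AND NOT r)) OR (r OR (NOT t OR NOT q)))
Evaluate both on each of 32 rows (bits = p,q,r,s,t):
  row 0 [00000]: F1=0 F2=1 (differ) -> 1
  row 1 [00001]: F1=0 F2=1 (differ) -> 1
  row 2 [00010]: F1=0 F2=1 (differ) -> 1
  row 3 [00011]: F1=0 F2=1 (differ) -> 1
  row 4 [00100]: F1=0 F2=1 (differ) -> 1
  row 5 [00101]: F1=0 F2=1 (differ) -> 1
  row 6 [00110]: F1=0 F2=1 (differ) -> 1
  row 7 [00111]: F1=0 F2=1 (differ) -> 1
  row 8 [01000]: F1=0 F2=1 (differ) -> 1
  row 9 [01001]: F1=0 F2=0 -> 0
  row 10 [01010]: F1=0 F2=1 (differ) -> 1
  row 11 [01011]: F1=0 F2=1 (differ) -> 1
  row 12 [01100]: F1=0 F2=1 (differ) -> 1
  row 13 [01101]: F1=0 F2=1 (differ) -> 1
  row 14 [01110]: F1=0 F2=1 (differ) -> 1
  row 15 [01111]: F1=0 F2=1 (differ) -> 1
  row 16 [10000]: F1=0 F2=1 (differ) -> 1
  row 17 [10001]: F1=0 F2=1 (differ) -> 1
  row 18 [10010]: F1=1 F2=1 -> 0
  row 19 [10011]: F1=1 F2=1 -> 0
  row 20 [10100]: F1=0 F2=1 (differ) -> 1
  row 21 [10101]: F1=0 F2=1 (differ) -> 1
  row 22 [10110]: F1=1 F2=1 -> 0
  row 23 [10111]: F1=1 F2=1 -> 0
  row 24 [11000]: F1=0 F2=1 (differ) -> 1
  row 25 [11001]: F1=0 F2=1 (differ) -> 1
  row 26 [11010]: F1=1 F2=1 -> 0
  row 27 [11011]: F1=1 F2=0 (differ) -> 1
  row 28 [11100]: F1=0 F2=1 (differ) -> 1
  row 29 [11101]: F1=0 F2=1 (differ) -> 1
  row 30 [11110]: F1=1 F2=1 -> 0
  row 31 [11111]: F1=1 F2=1 -> 0
Full result column, 8 rows per line (p,q fixed per line; r,s,t runs 000..111 left to right):
  rows 0-7 [p,q=00]: 11111111  (ones: 8)
  rows 8-15 [p,q=01]: 10111111  (ones: 7)
  rows 16-23 [p,q=10]: 11001100  (ones: 4)
  rows 24-31 [p,q=11]: 11011100  (ones: 5)
Disagreements = 8+7+4+5 = 24

24


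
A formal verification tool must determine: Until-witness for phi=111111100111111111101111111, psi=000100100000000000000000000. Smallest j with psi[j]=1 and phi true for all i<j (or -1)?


(phi U psi) at 0: need smallest j with psi[j]=1 and phi[i]=1 for all i in [0,j).
Scan from step 0:
  step 0: phi=1, psi=0 -> continue
  step 1: phi=1, psi=0 -> continue
  step 2: phi=1, psi=0 -> continue
  step 3: psi=1 and phi held for [0,3) -> witness found
Witness step = 3

3


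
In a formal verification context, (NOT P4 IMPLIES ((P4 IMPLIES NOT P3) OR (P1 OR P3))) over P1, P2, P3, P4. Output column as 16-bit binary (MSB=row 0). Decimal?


Formula: (NOT P4 IMPLIES ((P4 IMPLIES NOT P3) OR (P1 OR P3))) over P1, P2, P3, P4 (16 rows)
Evaluate each row (bits = P1,P2,P3,P4, MSB first):
  row 0 [0000]: (NOT 0 IMPLIES ((0 IMPLIES NOT 0) OR (0 OR 0))) -> 1
  row 1 [0001]: (NOT 1 IMPLIES ((1 IMPLIES NOT 0) OR (0 OR 0))) -> 1
  row 2 [0010]: (NOT 0 IMPLIES ((0 IMPLIES NOT 1) OR (0 OR 1))) -> 1
  row 3 [0011]: (NOT 1 IMPLIES ((1 IMPLIES NOT 1) OR (0 OR 1))) -> 1
  row 4 [0100]: (NOT 0 IMPLIES ((0 IMPLIES NOT 0) OR (0 OR 0))) -> 1
  row 5 [0101]: (NOT 1 IMPLIES ((1 IMPLIES NOT 0) OR (0 OR 0))) -> 1
  row 6 [0110]: (NOT 0 IMPLIES ((0 IMPLIES NOT 1) OR (0 OR 1))) -> 1
  row 7 [0111]: (NOT 1 IMPLIES ((1 IMPLIES NOT 1) OR (0 OR 1))) -> 1
  row 8 [1000]: (NOT 0 IMPLIES ((0 IMPLIES NOT 0) OR (1 OR 0))) -> 1
  row 9 [1001]: (NOT 1 IMPLIES ((1 IMPLIES NOT 0) OR (1 OR 0))) -> 1
  row 10 [1010]: (NOT 0 IMPLIES ((0 IMPLIES NOT 1) OR (1 OR 1))) -> 1
  row 11 [1011]: (NOT 1 IMPLIES ((1 IMPLIES NOT 1) OR (1 OR 1))) -> 1
  row 12 [1100]: (NOT 0 IMPLIES ((0 IMPLIES NOT 0) OR (1 OR 0))) -> 1
  row 13 [1101]: (NOT 1 IMPLIES ((1 IMPLIES NOT 0) OR (1 OR 0))) -> 1
  row 14 [1110]: (NOT 0 IMPLIES ((0 IMPLIES NOT 1) OR (1 OR 1))) -> 1
  row 15 [1111]: (NOT 1 IMPLIES ((1 IMPLIES NOT 1) OR (1 OR 1))) -> 1
Full result column, 4 rows per line (P1,P2 fixed per line; P3,P4 runs 00..11 left to right):
  rows 0-3 [P1,P2=00]: 1111  = hex F
  rows 4-7 [P1,P2=01]: 1111  = hex F
  rows 8-11 [P1,P2=10]: 1111  = hex F
  rows 12-15 [P1,P2=11]: 1111  = hex F
Output column (row 0 .. row 15) = 1111111111111111
Output column grouped in 4s = 1111 1111 1111 1111 = 0xFFFF
Convert to decimal digit by digit (value = value*16 + digit):
  F -> 15
  15*16 + 15 (F) = 255
  255*16 + 15 (F) = 4095
  4095*16 + 15 (F) = 65535
Decimal = 65535

65535


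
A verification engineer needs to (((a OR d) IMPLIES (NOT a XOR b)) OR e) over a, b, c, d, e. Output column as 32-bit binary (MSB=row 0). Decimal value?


Formula: (((a OR d) IMPLIES (NOT a XOR b)) OR e) over a, b, c, d, e (32 rows)
Evaluate each row (bits = a,b,c,d,e, MSB first):
  row 0 [00000]: (((0 OR 0) IMPLIES (NOT 0 XOR 0)) OR 0) -> 1
  row 1 [00001]: (((0 OR 0) IMPLIES (NOT 0 XOR 0)) OR 1) -> 1
  row 2 [00010]: (((0 OR 1) IMPLIES (NOT 0 XOR 0)) OR 0) -> 1
  row 3 [00011]: (((0 OR 1) IMPLIES (NOT 0 XOR 0)) OR 1) -> 1
  row 4 [00100]: (((0 OR 0) IMPLIES (NOT 0 XOR 0)) OR 0) -> 1
  row 5 [00101]: (((0 OR 0) IMPLIES (NOT 0 XOR 0)) OR 1) -> 1
  row 6 [00110]: (((0 OR 1) IMPLIES (NOT 0 XOR 0)) OR 0) -> 1
  row 7 [00111]: (((0 OR 1) IMPLIES (NOT 0 XOR 0)) OR 1) -> 1
  row 8 [01000]: (((0 OR 0) IMPLIES (NOT 0 XOR 1)) OR 0) -> 1
  row 9 [01001]: (((0 OR 0) IMPLIES (NOT 0 XOR 1)) OR 1) -> 1
  row 10 [01010]: (((0 OR 1) IMPLIES (NOT 0 XOR 1)) OR 0) -> 0
  row 11 [01011]: (((0 OR 1) IMPLIES (NOT 0 XOR 1)) OR 1) -> 1
  row 12 [01100]: (((0 OR 0) IMPLIES (NOT 0 XOR 1)) OR 0) -> 1
  row 13 [01101]: (((0 OR 0) IMPLIES (NOT 0 XOR 1)) OR 1) -> 1
  row 14 [01110]: (((0 OR 1) IMPLIES (NOT 0 XOR 1)) OR 0) -> 0
  row 15 [01111]: (((0 OR 1) IMPLIES (NOT 0 XOR 1)) OR 1) -> 1
  row 16 [10000]: (((1 OR 0) IMPLIES (NOT 1 XOR 0)) OR 0) -> 0
  row 17 [10001]: (((1 OR 0) IMPLIES (NOT 1 XOR 0)) OR 1) -> 1
  row 18 [10010]: (((1 OR 1) IMPLIES (NOT 1 XOR 0)) OR 0) -> 0
  row 19 [10011]: (((1 OR 1) IMPLIES (NOT 1 XOR 0)) OR 1) -> 1
  row 20 [10100]: (((1 OR 0) IMPLIES (NOT 1 XOR 0)) OR 0) -> 0
  row 21 [10101]: (((1 OR 0) IMPLIES (NOT 1 XOR 0)) OR 1) -> 1
  row 22 [10110]: (((1 OR 1) IMPLIES (NOT 1 XOR 0)) OR 0) -> 0
  row 23 [10111]: (((1 OR 1) IMPLIES (NOT 1 XOR 0)) OR 1) -> 1
  row 24 [11000]: (((1 OR 0) IMPLIES (NOT 1 XOR 1)) OR 0) -> 1
  row 25 [11001]: (((1 OR 0) IMPLIES (NOT 1 XOR 1)) OR 1) -> 1
  row 26 [11010]: (((1 OR 1) IMPLIES (NOT 1 XOR 1)) OR 0) -> 1
  row 27 [11011]: (((1 OR 1) IMPLIES (NOT 1 XOR 1)) OR 1) -> 1
  row 28 [11100]: (((1 OR 0) IMPLIES (NOT 1 XOR 1)) OR 0) -> 1
  row 29 [11101]: (((1 OR 0) IMPLIES (NOT 1 XOR 1)) OR 1) -> 1
  row 30 [11110]: (((1 OR 1) IMPLIES (NOT 1 XOR 1)) OR 0) -> 1
  row 31 [11111]: (((1 OR 1) IMPLIES (NOT 1 XOR 1)) OR 1) -> 1
Full result column, 4 rows per line (a,b,c fixed per line; d,e runs 00..11 left to right):
  rows 0-3 [a,b,c=000]: 1111  = hex F
  rows 4-7 [a,b,c=001]: 1111  = hex F
  rows 8-11 [a,b,c=010]: 1101  = hex D
  rows 12-15 [a,b,c=011]: 1101  = hex D
  rows 16-19 [a,b,c=100]: 0101  = hex 5
  rows 20-23 [a,b,c=101]: 0101  = hex 5
  rows 24-27 [a,b,c=110]: 1111  = hex F
  rows 28-31 [a,b,c=111]: 1111  = hex F
Output column (row 0 .. row 31) = 11111111110111010101010111111111
Output column grouped in 4s = 1111 1111 1101 1101 0101 0101 1111 1111 = 0xFFDD55FF
Convert to decimal digit by digit (value = value*16 + digit):
  F -> 15
  15*16 + 15 (F) = 255
  255*16 + 13 (D) = 4093
  4093*16 + 13 (D) = 65501
  65501*16 + 5 = 1048021
  1048021*16 + 5 = 16768341
  16768341*16 + 15 (F) = 268293471
  268293471*16 + 15 (F) = 4292695551
Decimal = 4292695551

4292695551


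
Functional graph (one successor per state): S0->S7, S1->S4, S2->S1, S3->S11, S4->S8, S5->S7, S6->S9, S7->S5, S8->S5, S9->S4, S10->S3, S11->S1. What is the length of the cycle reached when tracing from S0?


Trace from S0 until a state repeats:
  S0 -> S7 -> S5 -> S7
S7 first seen at step 1, revisited at step 3.
Cycle length = 3 - 1 = 2

2


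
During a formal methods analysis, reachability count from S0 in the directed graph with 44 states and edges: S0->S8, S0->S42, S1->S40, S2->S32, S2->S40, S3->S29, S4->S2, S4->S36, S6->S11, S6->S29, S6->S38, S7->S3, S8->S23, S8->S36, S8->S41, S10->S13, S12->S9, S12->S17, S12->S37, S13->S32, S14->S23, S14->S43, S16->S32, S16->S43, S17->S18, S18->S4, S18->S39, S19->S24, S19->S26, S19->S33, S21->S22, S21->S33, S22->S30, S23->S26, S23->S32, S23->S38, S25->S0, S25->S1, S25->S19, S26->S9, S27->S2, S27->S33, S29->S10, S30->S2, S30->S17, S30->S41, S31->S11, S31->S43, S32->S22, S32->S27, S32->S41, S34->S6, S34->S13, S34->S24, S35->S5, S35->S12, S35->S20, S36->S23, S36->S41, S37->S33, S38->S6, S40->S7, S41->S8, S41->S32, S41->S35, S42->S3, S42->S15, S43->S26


BFS from S0:
  layer 0: {S0}
  layer 1: {S8, S42}
  layer 2: {S3, S15, S23, S36, S41}
  layer 3: {S26, S29, S32, S35, S38}
  layer 4: {S5, S6, S9, S10, S12, S20, S22, S27}
  layer 5: {S2, S11, S13, S17, S30, S33, S37}
  layer 6: {S18, S40}
  layer 7: {S4, S7, S39}
Reachable set: {S0, S2, S3, S4, S5, S6, S7, S8, S9, S10, S11, S12, S13, S15, S17, S18, S20, S22, S23, S26, S27, S29, S30, S32, S33, S35, S36, S37, S38, S39, S40, S41, S42}
Count = 33

33


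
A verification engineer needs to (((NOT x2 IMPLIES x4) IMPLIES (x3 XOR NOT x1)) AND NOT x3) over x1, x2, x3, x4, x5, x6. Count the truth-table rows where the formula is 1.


Formula: (((NOT x2 IMPLIES x4) IMPLIES (x3 XOR NOT x1)) AND NOT x3) over 6 vars (64 rows)
Evaluate each row (x1, x2, x3, x4, x5, x6 as bits, MSB first):
  row 0 [000000]: (((NOT 0 IMPLIES 0) IMPLIES (0 XOR NOT 0)) AND NOT 0) -> 1
  row 1 [000001]: (((NOT 0 IMPLIES 0) IMPLIES (0 XOR NOT 0)) AND NOT 0) -> 1
  row 2 [000010]: (((NOT 0 IMPLIES 0) IMPLIES (0 XOR NOT 0)) AND NOT 0) -> 1
  row 3 [000011]: (((NOT 0 IMPLIES 0) IMPLIES (0 XOR NOT 0)) AND NOT 0) -> 1
  row 4 [000100]: (((NOT 0 IMPLIES 1) IMPLIES (0 XOR NOT 0)) AND NOT 0) -> 1
  (every remaining row is evaluated the same way; all 64 results are listed next)
Full result column, 8 rows per line (x1,x2,x3 fixed per line; x4,x5,x6 runs 000..111 left to right):
  rows 0-7 [x1,x2,x3=000]: 11111111  (ones: 8)
  rows 8-15 [x1,x2,x3=001]: 00000000  (ones: 0)
  rows 16-23 [x1,x2,x3=010]: 11111111  (ones: 8)
  rows 24-31 [x1,x2,x3=011]: 00000000  (ones: 0)
  rows 32-39 [x1,x2,x3=100]: 11110000  (ones: 4)
  rows 40-47 [x1,x2,x3=101]: 00000000  (ones: 0)
  rows 48-55 [x1,x2,x3=110]: 00000000  (ones: 0)
  rows 56-63 [x1,x2,x3=111]: 00000000  (ones: 0)
Count of 1-rows = 8+0+8+0+4+0+0+0 = 20

20


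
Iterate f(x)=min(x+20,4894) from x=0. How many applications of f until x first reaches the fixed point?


Step 1: x=0, cap=4894, increment=20
Step 2: x grows by 20 each step until capped at 4894; fixed point is x=4894
Step 3: iterations = ceil(4894/20) = 245

245


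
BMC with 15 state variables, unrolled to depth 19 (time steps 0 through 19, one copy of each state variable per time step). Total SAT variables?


BMC unrolls to depth k, creating one copy of each state var for steps 0..k.
Step count = 19 + 1 = 20 (steps 0 through 19)
Vars per step = 15
Total = 15 * 20 = 300

300


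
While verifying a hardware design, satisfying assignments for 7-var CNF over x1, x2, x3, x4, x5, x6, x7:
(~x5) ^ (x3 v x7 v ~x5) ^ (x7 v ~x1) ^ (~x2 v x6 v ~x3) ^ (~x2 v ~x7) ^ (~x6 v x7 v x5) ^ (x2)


CNF with 7 clauses over 7 vars (128 assignments).
An assignment satisfies CNF iff every clause has >=1 true literal.
Check each row (bits = x1,x2,x3,x4,x5,x6,x7; clause T/F shown):
  row 0 [0000000]: clauses=TTTTTTF -> 0
  row 1 [0000001]: clauses=TTTTTTF -> 0
  row 2 [0000010]: clauses=TTTTTFF -> 0
  row 3 [0000011]: clauses=TTTTTTF -> 0
  row 4 [0000100]: clauses=FFTTTTF -> 0
  (every remaining row is evaluated the same way; all 128 results are listed next)
Full result column, 8 rows per line (x1,x2,x3,x4 fixed per line; x5,x6,x7 runs 000..111 left to right):
  rows 0-7 [x1,x2,x3,x4=0000]: 00000000  (ones: 0)
  rows 8-15 [x1,x2,x3,x4=0001]: 00000000  (ones: 0)
  rows 16-23 [x1,x2,x3,x4=0010]: 00000000  (ones: 0)
  rows 24-31 [x1,x2,x3,x4=0011]: 00000000  (ones: 0)
  rows 32-39 [x1,x2,x3,x4=0100]: 10000000  (ones: 1)
  rows 40-47 [x1,x2,x3,x4=0101]: 10000000  (ones: 1)
  rows 48-55 [x1,x2,x3,x4=0110]: 00000000  (ones: 0)
  rows 56-63 [x1,x2,x3,x4=0111]: 00000000  (ones: 0)
  rows 64-71 [x1,x2,x3,x4=1000]: 00000000  (ones: 0)
  rows 72-79 [x1,x2,x3,x4=1001]: 00000000  (ones: 0)
  rows 80-87 [x1,x2,x3,x4=1010]: 00000000  (ones: 0)
  rows 88-95 [x1,x2,x3,x4=1011]: 00000000  (ones: 0)
  rows 96-103 [x1,x2,x3,x4=1100]: 00000000  (ones: 0)
  rows 104-111 [x1,x2,x3,x4=1101]: 00000000  (ones: 0)
  rows 112-119 [x1,x2,x3,x4=1110]: 00000000  (ones: 0)
  rows 120-127 [x1,x2,x3,x4=1111]: 00000000  (ones: 0)
Satisfying assignments = 0+0+0+0+1+1+0+0+0+0+0+0+0+0+0+0 = 2

2


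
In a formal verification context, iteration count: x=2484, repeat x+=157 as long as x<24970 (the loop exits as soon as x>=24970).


Step 1: x goes from 2484 toward 24970 by 157; the body runs while x<24970, so iterations = ceil((bound-start)/step)
Step 2: Distance=22486
Step 3: ceil(22486/157)=144

144


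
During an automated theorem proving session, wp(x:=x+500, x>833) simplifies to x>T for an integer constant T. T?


Formula: wp(x:=E, P) = P[E/x] (substitute E for x in postcondition)
Step 1: Postcondition: x>833
Step 2: Substitute x+500 for x: x+500>833
Step 3: Solve for x: x > 833-500 = 333

333


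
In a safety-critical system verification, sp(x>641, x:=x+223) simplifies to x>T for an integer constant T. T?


Formula: sp(P, x:=E) = exists old_x. (x = E[old_x/x]) AND P[old_x/x] (old_x is the value of x before the assignment; eliminate old_x by solving x = E[old_x/x] for old_x)
Step 1: Precondition P: x>641, i.e. old_x > 641
Step 2: Assignment gives x = old_x + 223, so old_x = x - 223
Step 3: Substitute into P: x - 223 > 641
Step 4: Simplify: x > 641+223 = 864

864


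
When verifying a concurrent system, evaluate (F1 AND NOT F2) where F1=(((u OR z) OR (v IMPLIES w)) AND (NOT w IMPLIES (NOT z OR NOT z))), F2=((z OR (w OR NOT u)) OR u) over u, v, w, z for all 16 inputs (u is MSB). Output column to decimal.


F1 = (((u OR z) OR (v IMPLIES w)) AND (NOT w IMPLIES (NOT z OR NOT z)))
F2 = ((z OR (w OR NOT u)) OR u)
Counterexample to F1=>F2 is where F1=1 and F2=0.
Evaluate each row (bits = u,v,w,z, MSB first):
  row 0 [0000]: F1=1 F2=1 -> F1&~F2 -> 0
  row 1 [0001]: F1=0 F2=1 -> F1&~F2 -> 0
  row 2 [0010]: F1=1 F2=1 -> F1&~F2 -> 0
  row 3 [0011]: F1=1 F2=1 -> F1&~F2 -> 0
  row 4 [0100]: F1=0 F2=1 -> F1&~F2 -> 0
  row 5 [0101]: F1=0 F2=1 -> F1&~F2 -> 0
  row 6 [0110]: F1=1 F2=1 -> F1&~F2 -> 0
  row 7 [0111]: F1=1 F2=1 -> F1&~F2 -> 0
  row 8 [1000]: F1=1 F2=1 -> F1&~F2 -> 0
  row 9 [1001]: F1=0 F2=1 -> F1&~F2 -> 0
  row 10 [1010]: F1=1 F2=1 -> F1&~F2 -> 0
  row 11 [1011]: F1=1 F2=1 -> F1&~F2 -> 0
  row 12 [1100]: F1=1 F2=1 -> F1&~F2 -> 0
  row 13 [1101]: F1=0 F2=1 -> F1&~F2 -> 0
  row 14 [1110]: F1=1 F2=1 -> F1&~F2 -> 0
  row 15 [1111]: F1=1 F2=1 -> F1&~F2 -> 0
Full result column, 4 rows per line (u,v fixed per line; w,z runs 00..11 left to right):
  rows 0-3 [u,v=00]: 0000  = hex 0
  rows 4-7 [u,v=01]: 0000  = hex 0
  rows 8-11 [u,v=10]: 0000  = hex 0
  rows 12-15 [u,v=11]: 0000  = hex 0
Counterexample vector (row 0 .. row 15) = 0000000000000000
Output column grouped in 4s = 0000 0000 0000 0000 = 0x0000
Convert to decimal digit by digit (value = value*16 + digit):
  0 -> 0
  0*16 + 0 = 0
  0*16 + 0 = 0
  0*16 + 0 = 0
Decimal = 0

0


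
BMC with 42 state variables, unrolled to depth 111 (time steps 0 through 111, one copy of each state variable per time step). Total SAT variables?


BMC unrolls to depth k, creating one copy of each state var for steps 0..k.
Step count = 111 + 1 = 112 (steps 0 through 111)
Vars per step = 42
Total = 42 * 112 = 4704

4704


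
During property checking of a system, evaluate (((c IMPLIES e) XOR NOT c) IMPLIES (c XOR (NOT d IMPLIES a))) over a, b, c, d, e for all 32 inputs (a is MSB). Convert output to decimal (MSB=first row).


Formula: (((c IMPLIES e) XOR NOT c) IMPLIES (c XOR (NOT d IMPLIES a))) over a, b, c, d, e (32 rows)
Evaluate each row (bits = a,b,c,d,e, MSB first):
  row 0 [00000]: (((0 IMPLIES 0) XOR NOT 0) IMPLIES (0 XOR (NOT 0 IMPLIES 0))) -> 1
  row 1 [00001]: (((0 IMPLIES 1) XOR NOT 0) IMPLIES (0 XOR (NOT 0 IMPLIES 0))) -> 1
  row 2 [00010]: (((0 IMPLIES 0) XOR NOT 0) IMPLIES (0 XOR (NOT 1 IMPLIES 0))) -> 1
  row 3 [00011]: (((0 IMPLIES 1) XOR NOT 0) IMPLIES (0 XOR (NOT 1 IMPLIES 0))) -> 1
  row 4 [00100]: (((1 IMPLIES 0) XOR NOT 1) IMPLIES (1 XOR (NOT 0 IMPLIES 0))) -> 1
  row 5 [00101]: (((1 IMPLIES 1) XOR NOT 1) IMPLIES (1 XOR (NOT 0 IMPLIES 0))) -> 1
  row 6 [00110]: (((1 IMPLIES 0) XOR NOT 1) IMPLIES (1 XOR (NOT 1 IMPLIES 0))) -> 1
  row 7 [00111]: (((1 IMPLIES 1) XOR NOT 1) IMPLIES (1 XOR (NOT 1 IMPLIES 0))) -> 0
  row 8 [01000]: (((0 IMPLIES 0) XOR NOT 0) IMPLIES (0 XOR (NOT 0 IMPLIES 0))) -> 1
  row 9 [01001]: (((0 IMPLIES 1) XOR NOT 0) IMPLIES (0 XOR (NOT 0 IMPLIES 0))) -> 1
  row 10 [01010]: (((0 IMPLIES 0) XOR NOT 0) IMPLIES (0 XOR (NOT 1 IMPLIES 0))) -> 1
  row 11 [01011]: (((0 IMPLIES 1) XOR NOT 0) IMPLIES (0 XOR (NOT 1 IMPLIES 0))) -> 1
  row 12 [01100]: (((1 IMPLIES 0) XOR NOT 1) IMPLIES (1 XOR (NOT 0 IMPLIES 0))) -> 1
  row 13 [01101]: (((1 IMPLIES 1) XOR NOT 1) IMPLIES (1 XOR (NOT 0 IMPLIES 0))) -> 1
  row 14 [01110]: (((1 IMPLIES 0) XOR NOT 1) IMPLIES (1 XOR (NOT 1 IMPLIES 0))) -> 1
  row 15 [01111]: (((1 IMPLIES 1) XOR NOT 1) IMPLIES (1 XOR (NOT 1 IMPLIES 0))) -> 0
  row 16 [10000]: (((0 IMPLIES 0) XOR NOT 0) IMPLIES (0 XOR (NOT 0 IMPLIES 1))) -> 1
  row 17 [10001]: (((0 IMPLIES 1) XOR NOT 0) IMPLIES (0 XOR (NOT 0 IMPLIES 1))) -> 1
  row 18 [10010]: (((0 IMPLIES 0) XOR NOT 0) IMPLIES (0 XOR (NOT 1 IMPLIES 1))) -> 1
  row 19 [10011]: (((0 IMPLIES 1) XOR NOT 0) IMPLIES (0 XOR (NOT 1 IMPLIES 1))) -> 1
  row 20 [10100]: (((1 IMPLIES 0) XOR NOT 1) IMPLIES (1 XOR (NOT 0 IMPLIES 1))) -> 1
  row 21 [10101]: (((1 IMPLIES 1) XOR NOT 1) IMPLIES (1 XOR (NOT 0 IMPLIES 1))) -> 0
  row 22 [10110]: (((1 IMPLIES 0) XOR NOT 1) IMPLIES (1 XOR (NOT 1 IMPLIES 1))) -> 1
  row 23 [10111]: (((1 IMPLIES 1) XOR NOT 1) IMPLIES (1 XOR (NOT 1 IMPLIES 1))) -> 0
  row 24 [11000]: (((0 IMPLIES 0) XOR NOT 0) IMPLIES (0 XOR (NOT 0 IMPLIES 1))) -> 1
  row 25 [11001]: (((0 IMPLIES 1) XOR NOT 0) IMPLIES (0 XOR (NOT 0 IMPLIES 1))) -> 1
  row 26 [11010]: (((0 IMPLIES 0) XOR NOT 0) IMPLIES (0 XOR (NOT 1 IMPLIES 1))) -> 1
  row 27 [11011]: (((0 IMPLIES 1) XOR NOT 0) IMPLIES (0 XOR (NOT 1 IMPLIES 1))) -> 1
  row 28 [11100]: (((1 IMPLIES 0) XOR NOT 1) IMPLIES (1 XOR (NOT 0 IMPLIES 1))) -> 1
  row 29 [11101]: (((1 IMPLIES 1) XOR NOT 1) IMPLIES (1 XOR (NOT 0 IMPLIES 1))) -> 0
  row 30 [11110]: (((1 IMPLIES 0) XOR NOT 1) IMPLIES (1 XOR (NOT 1 IMPLIES 1))) -> 1
  row 31 [11111]: (((1 IMPLIES 1) XOR NOT 1) IMPLIES (1 XOR (NOT 1 IMPLIES 1))) -> 0
Full result column, 4 rows per line (a,b,c fixed per line; d,e runs 00..11 left to right):
  rows 0-3 [a,b,c=000]: 1111  = hex F
  rows 4-7 [a,b,c=001]: 1110  = hex E
  rows 8-11 [a,b,c=010]: 1111  = hex F
  rows 12-15 [a,b,c=011]: 1110  = hex E
  rows 16-19 [a,b,c=100]: 1111  = hex F
  rows 20-23 [a,b,c=101]: 1010  = hex A
  rows 24-27 [a,b,c=110]: 1111  = hex F
  rows 28-31 [a,b,c=111]: 1010  = hex A
Output column (row 0 .. row 31) = 11111110111111101111101011111010
Output column grouped in 4s = 1111 1110 1111 1110 1111 1010 1111 1010 = 0xFEFEFAFA
Convert to decimal digit by digit (value = value*16 + digit):
  F -> 15
  15*16 + 14 (E) = 254
  254*16 + 15 (F) = 4079
  4079*16 + 14 (E) = 65278
  65278*16 + 15 (F) = 1044463
  1044463*16 + 10 (A) = 16711418
  16711418*16 + 15 (F) = 267382703
  267382703*16 + 10 (A) = 4278123258
Decimal = 4278123258

4278123258


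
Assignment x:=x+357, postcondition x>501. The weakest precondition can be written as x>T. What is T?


Formula: wp(x:=E, P) = P[E/x] (substitute E for x in postcondition)
Step 1: Postcondition: x>501
Step 2: Substitute x+357 for x: x+357>501
Step 3: Solve for x: x > 501-357 = 144

144


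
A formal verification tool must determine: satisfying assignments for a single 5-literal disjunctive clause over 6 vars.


Step 1: Total=2^6=64
Step 2: Unsat when all 5 false: 2^1=2
Step 3: Sat=64-2=62

62


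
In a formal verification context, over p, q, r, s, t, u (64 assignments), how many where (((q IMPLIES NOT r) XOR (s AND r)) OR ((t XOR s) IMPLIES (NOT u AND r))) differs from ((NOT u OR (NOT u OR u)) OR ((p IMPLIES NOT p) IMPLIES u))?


F1 = (((q IMPLIES NOT r) XOR (s AND r)) OR ((t XOR s) IMPLIES (NOT u AND r)))
F2 = ((NOT u OR (NOT u OR u)) OR ((p IMPLIES NOT p) IMPLIES u))
Evaluate both on each of 64 rows (bits = p,q,r,s,t,u):
  row 0 [000000]: F1=1 F2=1 -> 0
  row 1 [000001]: F1=1 F2=1 -> 0
  row 2 [000010]: F1=1 F2=1 -> 0
  row 3 [000011]: F1=1 F2=1 -> 0
  row 4 [000100]: F1=1 F2=1 -> 0
  (every remaining row is evaluated the same way; all 64 results are listed next)
Full result column, 8 rows per line (p,q,r fixed per line; s,t,u runs 000..111 left to right):
  rows 0-7 [p,q,r=000]: 00000000  (ones: 0)
  rows 8-15 [p,q,r=001]: 00000100  (ones: 1)
  rows 16-23 [p,q,r=010]: 00000000  (ones: 0)
  rows 24-31 [p,q,r=011]: 00010000  (ones: 1)
  rows 32-39 [p,q,r=100]: 00000000  (ones: 0)
  rows 40-47 [p,q,r=101]: 00000100  (ones: 1)
  rows 48-55 [p,q,r=110]: 00000000  (ones: 0)
  rows 56-63 [p,q,r=111]: 00010000  (ones: 1)
Disagreements = 0+1+0+1+0+1+0+1 = 4

4


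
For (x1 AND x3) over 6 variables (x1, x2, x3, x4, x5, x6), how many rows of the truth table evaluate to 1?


Formula: (x1 AND x3) over 6 vars (64 rows)
Evaluate each row (x1, x2, x3, x4, x5, x6 as bits, MSB first):
  row 0 [000000]: (0 AND 0) -> 0
  row 1 [000001]: (0 AND 0) -> 0
  row 2 [000010]: (0 AND 0) -> 0
  row 3 [000011]: (0 AND 0) -> 0
  row 4 [000100]: (0 AND 0) -> 0
  (every remaining row is evaluated the same way; all 64 results are listed next)
Full result column, 8 rows per line (x1,x2,x3 fixed per line; x4,x5,x6 runs 000..111 left to right):
  rows 0-7 [x1,x2,x3=000]: 00000000  (ones: 0)
  rows 8-15 [x1,x2,x3=001]: 00000000  (ones: 0)
  rows 16-23 [x1,x2,x3=010]: 00000000  (ones: 0)
  rows 24-31 [x1,x2,x3=011]: 00000000  (ones: 0)
  rows 32-39 [x1,x2,x3=100]: 00000000  (ones: 0)
  rows 40-47 [x1,x2,x3=101]: 11111111  (ones: 8)
  rows 48-55 [x1,x2,x3=110]: 00000000  (ones: 0)
  rows 56-63 [x1,x2,x3=111]: 11111111  (ones: 8)
Count of 1-rows = 0+0+0+0+0+8+0+8 = 16

16


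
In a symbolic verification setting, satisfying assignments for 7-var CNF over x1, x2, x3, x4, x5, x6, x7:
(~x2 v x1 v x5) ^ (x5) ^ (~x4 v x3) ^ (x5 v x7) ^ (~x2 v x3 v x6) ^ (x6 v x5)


CNF with 6 clauses over 7 vars (128 assignments).
An assignment satisfies CNF iff every clause has >=1 true literal.
Check each row (bits = x1,x2,x3,x4,x5,x6,x7; clause T/F shown):
  row 0 [0000000]: clauses=TFTFTF -> 0
  row 1 [0000001]: clauses=TFTTTF -> 0
  row 2 [0000010]: clauses=TFTFTT -> 0
  row 3 [0000011]: clauses=TFTTTT -> 0
  row 4 [0000100]: clauses=TTTTTT -> 1
  (every remaining row is evaluated the same way; all 128 results are listed next)
Full result column, 8 rows per line (x1,x2,x3,x4 fixed per line; x5,x6,x7 runs 000..111 left to right):
  rows 0-7 [x1,x2,x3,x4=0000]: 00001111  (ones: 4)
  rows 8-15 [x1,x2,x3,x4=0001]: 00000000  (ones: 0)
  rows 16-23 [x1,x2,x3,x4=0010]: 00001111  (ones: 4)
  rows 24-31 [x1,x2,x3,x4=0011]: 00001111  (ones: 4)
  rows 32-39 [x1,x2,x3,x4=0100]: 00000011  (ones: 2)
  rows 40-47 [x1,x2,x3,x4=0101]: 00000000  (ones: 0)
  rows 48-55 [x1,x2,x3,x4=0110]: 00001111  (ones: 4)
  rows 56-63 [x1,x2,x3,x4=0111]: 00001111  (ones: 4)
  rows 64-71 [x1,x2,x3,x4=1000]: 00001111  (ones: 4)
  rows 72-79 [x1,x2,x3,x4=1001]: 00000000  (ones: 0)
  rows 80-87 [x1,x2,x3,x4=1010]: 00001111  (ones: 4)
  rows 88-95 [x1,x2,x3,x4=1011]: 00001111  (ones: 4)
  rows 96-103 [x1,x2,x3,x4=1100]: 00000011  (ones: 2)
  rows 104-111 [x1,x2,x3,x4=1101]: 00000000  (ones: 0)
  rows 112-119 [x1,x2,x3,x4=1110]: 00001111  (ones: 4)
  rows 120-127 [x1,x2,x3,x4=1111]: 00001111  (ones: 4)
Satisfying assignments = 4+0+4+4+2+0+4+4+4+0+4+4+2+0+4+4 = 44

44


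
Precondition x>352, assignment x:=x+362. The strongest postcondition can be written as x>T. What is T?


Formula: sp(P, x:=E) = exists old_x. (x = E[old_x/x]) AND P[old_x/x] (old_x is the value of x before the assignment; eliminate old_x by solving x = E[old_x/x] for old_x)
Step 1: Precondition P: x>352, i.e. old_x > 352
Step 2: Assignment gives x = old_x + 362, so old_x = x - 362
Step 3: Substitute into P: x - 362 > 352
Step 4: Simplify: x > 352+362 = 714

714


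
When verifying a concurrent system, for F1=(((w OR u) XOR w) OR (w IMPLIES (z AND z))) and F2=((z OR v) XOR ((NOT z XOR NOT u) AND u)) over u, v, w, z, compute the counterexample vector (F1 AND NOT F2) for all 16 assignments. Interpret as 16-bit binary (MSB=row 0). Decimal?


F1 = (((w OR u) XOR w) OR (w IMPLIES (z AND z)))
F2 = ((z OR v) XOR ((NOT z XOR NOT u) AND u))
Counterexample to F1=>F2 is where F1=1 and F2=0.
Evaluate each row (bits = u,v,w,z, MSB first):
  row 0 [0000]: F1=1 F2=0 -> F1&~F2 -> 1
  row 1 [0001]: F1=1 F2=1 -> F1&~F2 -> 0
  row 2 [0010]: F1=0 F2=0 -> F1&~F2 -> 0
  row 3 [0011]: F1=1 F2=1 -> F1&~F2 -> 0
  row 4 [0100]: F1=1 F2=1 -> F1&~F2 -> 0
  row 5 [0101]: F1=1 F2=1 -> F1&~F2 -> 0
  row 6 [0110]: F1=0 F2=1 -> F1&~F2 -> 0
  row 7 [0111]: F1=1 F2=1 -> F1&~F2 -> 0
  row 8 [1000]: F1=1 F2=1 -> F1&~F2 -> 0
  row 9 [1001]: F1=1 F2=1 -> F1&~F2 -> 0
  row 10 [1010]: F1=0 F2=1 -> F1&~F2 -> 0
  row 11 [1011]: F1=1 F2=1 -> F1&~F2 -> 0
  row 12 [1100]: F1=1 F2=0 -> F1&~F2 -> 1
  row 13 [1101]: F1=1 F2=1 -> F1&~F2 -> 0
  row 14 [1110]: F1=0 F2=0 -> F1&~F2 -> 0
  row 15 [1111]: F1=1 F2=1 -> F1&~F2 -> 0
Full result column, 4 rows per line (u,v fixed per line; w,z runs 00..11 left to right):
  rows 0-3 [u,v=00]: 1000  = hex 8
  rows 4-7 [u,v=01]: 0000  = hex 0
  rows 8-11 [u,v=10]: 0000  = hex 0
  rows 12-15 [u,v=11]: 1000  = hex 8
Counterexample vector (row 0 .. row 15) = 1000000000001000
Output column grouped in 4s = 1000 0000 0000 1000 = 0x8008
Convert to decimal digit by digit (value = value*16 + digit):
  8 -> 8
  8*16 + 0 = 128
  128*16 + 0 = 2048
  2048*16 + 8 = 32776
Decimal = 32776

32776


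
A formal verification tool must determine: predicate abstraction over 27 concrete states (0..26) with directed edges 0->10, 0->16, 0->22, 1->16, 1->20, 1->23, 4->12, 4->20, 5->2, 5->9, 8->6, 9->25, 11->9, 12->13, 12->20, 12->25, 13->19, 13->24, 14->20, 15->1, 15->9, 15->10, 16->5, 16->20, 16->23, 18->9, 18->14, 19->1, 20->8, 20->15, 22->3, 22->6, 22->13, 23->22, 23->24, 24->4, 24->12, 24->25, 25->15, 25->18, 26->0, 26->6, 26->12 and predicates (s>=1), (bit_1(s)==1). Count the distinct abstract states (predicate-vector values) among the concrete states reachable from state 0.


BFS from 0:
Concrete reachable: {0, 1, 2, 3, 4, 5, 6, 8, 9, 10, 12, 13, 14, 15, 16, 18, 19, 20, 22, 23, 24, 25}
Abstract via predicates (s>=1), (bit_1(s)==1):
  (0,0) <- {0}
  (1,0) <- {1, 4, 5, 8, 9, 12, 13, 16, 20, 24, 25}
  (1,1) <- {2, 3, 6, 10, 14, 15, 18, 19, 22, 23}
Distinct abstract states = 3

3


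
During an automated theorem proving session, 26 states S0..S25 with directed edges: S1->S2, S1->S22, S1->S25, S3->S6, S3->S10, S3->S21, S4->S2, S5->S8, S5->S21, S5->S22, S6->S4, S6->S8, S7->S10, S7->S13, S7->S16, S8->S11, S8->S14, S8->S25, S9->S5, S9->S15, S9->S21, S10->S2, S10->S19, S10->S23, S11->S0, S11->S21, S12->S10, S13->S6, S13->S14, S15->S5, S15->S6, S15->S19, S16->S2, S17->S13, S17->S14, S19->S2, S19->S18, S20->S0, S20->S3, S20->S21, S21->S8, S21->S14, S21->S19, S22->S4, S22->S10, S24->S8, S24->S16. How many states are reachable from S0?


BFS from S0:
  layer 0: {S0}
Reachable set: {S0}
Count = 1

1


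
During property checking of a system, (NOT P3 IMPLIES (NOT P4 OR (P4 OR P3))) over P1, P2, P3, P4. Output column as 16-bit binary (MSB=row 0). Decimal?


Formula: (NOT P3 IMPLIES (NOT P4 OR (P4 OR P3))) over P1, P2, P3, P4 (16 rows)
Evaluate each row (bits = P1,P2,P3,P4, MSB first):
  row 0 [0000]: (NOT 0 IMPLIES (NOT 0 OR (0 OR 0))) -> 1
  row 1 [0001]: (NOT 0 IMPLIES (NOT 1 OR (1 OR 0))) -> 1
  row 2 [0010]: (NOT 1 IMPLIES (NOT 0 OR (0 OR 1))) -> 1
  row 3 [0011]: (NOT 1 IMPLIES (NOT 1 OR (1 OR 1))) -> 1
  row 4 [0100]: (NOT 0 IMPLIES (NOT 0 OR (0 OR 0))) -> 1
  row 5 [0101]: (NOT 0 IMPLIES (NOT 1 OR (1 OR 0))) -> 1
  row 6 [0110]: (NOT 1 IMPLIES (NOT 0 OR (0 OR 1))) -> 1
  row 7 [0111]: (NOT 1 IMPLIES (NOT 1 OR (1 OR 1))) -> 1
  row 8 [1000]: (NOT 0 IMPLIES (NOT 0 OR (0 OR 0))) -> 1
  row 9 [1001]: (NOT 0 IMPLIES (NOT 1 OR (1 OR 0))) -> 1
  row 10 [1010]: (NOT 1 IMPLIES (NOT 0 OR (0 OR 1))) -> 1
  row 11 [1011]: (NOT 1 IMPLIES (NOT 1 OR (1 OR 1))) -> 1
  row 12 [1100]: (NOT 0 IMPLIES (NOT 0 OR (0 OR 0))) -> 1
  row 13 [1101]: (NOT 0 IMPLIES (NOT 1 OR (1 OR 0))) -> 1
  row 14 [1110]: (NOT 1 IMPLIES (NOT 0 OR (0 OR 1))) -> 1
  row 15 [1111]: (NOT 1 IMPLIES (NOT 1 OR (1 OR 1))) -> 1
Full result column, 4 rows per line (P1,P2 fixed per line; P3,P4 runs 00..11 left to right):
  rows 0-3 [P1,P2=00]: 1111  = hex F
  rows 4-7 [P1,P2=01]: 1111  = hex F
  rows 8-11 [P1,P2=10]: 1111  = hex F
  rows 12-15 [P1,P2=11]: 1111  = hex F
Output column (row 0 .. row 15) = 1111111111111111
Output column grouped in 4s = 1111 1111 1111 1111 = 0xFFFF
Convert to decimal digit by digit (value = value*16 + digit):
  F -> 15
  15*16 + 15 (F) = 255
  255*16 + 15 (F) = 4095
  4095*16 + 15 (F) = 65535
Decimal = 65535

65535


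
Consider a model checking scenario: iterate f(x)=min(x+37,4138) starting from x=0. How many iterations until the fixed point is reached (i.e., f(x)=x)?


Step 1: x=0, cap=4138, increment=37
Step 2: x grows by 37 each step until capped at 4138; fixed point is x=4138
Step 3: iterations = ceil(4138/37) = 112

112


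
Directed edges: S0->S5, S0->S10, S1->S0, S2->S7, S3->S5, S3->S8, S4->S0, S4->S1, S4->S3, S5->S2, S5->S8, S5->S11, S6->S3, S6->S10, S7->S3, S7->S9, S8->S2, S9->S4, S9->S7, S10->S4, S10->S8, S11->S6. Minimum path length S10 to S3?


BFS layer-by-layer from S10:
  dist 0: {S10}
  dist 1: {S4, S8}
  dist 2: {S0, S1, S2, S3}
  -> S3 reached at distance 2
Shortest path length = 2

2


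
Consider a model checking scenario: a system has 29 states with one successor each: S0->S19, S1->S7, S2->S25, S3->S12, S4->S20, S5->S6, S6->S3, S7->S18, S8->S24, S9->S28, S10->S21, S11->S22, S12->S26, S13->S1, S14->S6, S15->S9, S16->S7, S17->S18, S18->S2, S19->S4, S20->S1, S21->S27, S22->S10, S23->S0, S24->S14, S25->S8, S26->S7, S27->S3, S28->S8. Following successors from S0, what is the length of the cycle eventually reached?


Trace from S0 until a state repeats:
  S0 -> S19 -> S4 -> S20 -> S1 -> S7 -> S18 -> S2 -> S25 -> S8 -> S24 -> S14 -> S6 -> S3 -> S12 -> S26 -> S7
S7 first seen at step 5, revisited at step 16.
Cycle length = 16 - 5 = 11

11


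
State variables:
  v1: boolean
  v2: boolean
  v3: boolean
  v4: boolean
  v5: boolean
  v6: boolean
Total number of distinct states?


State space = product of domain sizes of all variables.
Domain sizes:
  v1 (boolean): 2
  v2 (boolean): 2
  v3 (boolean): 2
  v4 (boolean): 2
  v5 (boolean): 2
  v6 (boolean): 2
Product = 2 * 2 * 2 * 2 * 2 * 2 = 64

64


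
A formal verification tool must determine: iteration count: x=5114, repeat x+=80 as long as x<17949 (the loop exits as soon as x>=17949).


Step 1: x goes from 5114 toward 17949 by 80; the body runs while x<17949, so iterations = ceil((bound-start)/step)
Step 2: Distance=12835
Step 3: ceil(12835/80)=161

161


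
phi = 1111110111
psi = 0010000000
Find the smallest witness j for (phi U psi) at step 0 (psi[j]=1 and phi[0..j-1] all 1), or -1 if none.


(phi U psi) at 0: need smallest j with psi[j]=1 and phi[i]=1 for all i in [0,j).
Scan from step 0:
  step 0: phi=1, psi=0 -> continue
  step 1: phi=1, psi=0 -> continue
  step 2: psi=1 and phi held for [0,2) -> witness found
Witness step = 2

2


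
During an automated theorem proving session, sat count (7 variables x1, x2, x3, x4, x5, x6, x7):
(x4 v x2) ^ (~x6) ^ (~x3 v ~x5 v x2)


CNF with 3 clauses over 7 vars (128 assignments).
An assignment satisfies CNF iff every clause has >=1 true literal.
Check each row (bits = x1,x2,x3,x4,x5,x6,x7; clause T/F shown):
  row 0 [0000000]: clauses=FTT -> 0
  row 1 [0000001]: clauses=FTT -> 0
  row 2 [0000010]: clauses=FFT -> 0
  row 3 [0000011]: clauses=FFT -> 0
  row 4 [0000100]: clauses=FTT -> 0
  (every remaining row is evaluated the same way; all 128 results are listed next)
Full result column, 8 rows per line (x1,x2,x3,x4 fixed per line; x5,x6,x7 runs 000..111 left to right):
  rows 0-7 [x1,x2,x3,x4=0000]: 00000000  (ones: 0)
  rows 8-15 [x1,x2,x3,x4=0001]: 11001100  (ones: 4)
  rows 16-23 [x1,x2,x3,x4=0010]: 00000000  (ones: 0)
  rows 24-31 [x1,x2,x3,x4=0011]: 11000000  (ones: 2)
  rows 32-39 [x1,x2,x3,x4=0100]: 11001100  (ones: 4)
  rows 40-47 [x1,x2,x3,x4=0101]: 11001100  (ones: 4)
  rows 48-55 [x1,x2,x3,x4=0110]: 11001100  (ones: 4)
  rows 56-63 [x1,x2,x3,x4=0111]: 11001100  (ones: 4)
  rows 64-71 [x1,x2,x3,x4=1000]: 00000000  (ones: 0)
  rows 72-79 [x1,x2,x3,x4=1001]: 11001100  (ones: 4)
  rows 80-87 [x1,x2,x3,x4=1010]: 00000000  (ones: 0)
  rows 88-95 [x1,x2,x3,x4=1011]: 11000000  (ones: 2)
  rows 96-103 [x1,x2,x3,x4=1100]: 11001100  (ones: 4)
  rows 104-111 [x1,x2,x3,x4=1101]: 11001100  (ones: 4)
  rows 112-119 [x1,x2,x3,x4=1110]: 11001100  (ones: 4)
  rows 120-127 [x1,x2,x3,x4=1111]: 11001100  (ones: 4)
Satisfying assignments = 0+4+0+2+4+4+4+4+0+4+0+2+4+4+4+4 = 44

44


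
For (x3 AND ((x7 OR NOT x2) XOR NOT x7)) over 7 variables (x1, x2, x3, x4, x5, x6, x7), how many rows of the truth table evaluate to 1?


Formula: (x3 AND ((x7 OR NOT x2) XOR NOT x7)) over 7 vars (128 rows)
Evaluate each row (x1, x2, x3, x4, x5, x6, x7 as bits, MSB first):
  row 0 [0000000]: (0 AND ((0 OR NOT 0) XOR NOT 0)) -> 0
  row 1 [0000001]: (0 AND ((1 OR NOT 0) XOR NOT 1)) -> 0
  row 2 [0000010]: (0 AND ((0 OR NOT 0) XOR NOT 0)) -> 0
  row 3 [0000011]: (0 AND ((1 OR NOT 0) XOR NOT 1)) -> 0
  row 4 [0000100]: (0 AND ((0 OR NOT 0) XOR NOT 0)) -> 0
  (every remaining row is evaluated the same way; all 128 results are listed next)
Full result column, 8 rows per line (x1,x2,x3,x4 fixed per line; x5,x6,x7 runs 000..111 left to right):
  rows 0-7 [x1,x2,x3,x4=0000]: 00000000  (ones: 0)
  rows 8-15 [x1,x2,x3,x4=0001]: 00000000  (ones: 0)
  rows 16-23 [x1,x2,x3,x4=0010]: 01010101  (ones: 4)
  rows 24-31 [x1,x2,x3,x4=0011]: 01010101  (ones: 4)
  rows 32-39 [x1,x2,x3,x4=0100]: 00000000  (ones: 0)
  rows 40-47 [x1,x2,x3,x4=0101]: 00000000  (ones: 0)
  rows 48-55 [x1,x2,x3,x4=0110]: 11111111  (ones: 8)
  rows 56-63 [x1,x2,x3,x4=0111]: 11111111  (ones: 8)
  rows 64-71 [x1,x2,x3,x4=1000]: 00000000  (ones: 0)
  rows 72-79 [x1,x2,x3,x4=1001]: 00000000  (ones: 0)
  rows 80-87 [x1,x2,x3,x4=1010]: 01010101  (ones: 4)
  rows 88-95 [x1,x2,x3,x4=1011]: 01010101  (ones: 4)
  rows 96-103 [x1,x2,x3,x4=1100]: 00000000  (ones: 0)
  rows 104-111 [x1,x2,x3,x4=1101]: 00000000  (ones: 0)
  rows 112-119 [x1,x2,x3,x4=1110]: 11111111  (ones: 8)
  rows 120-127 [x1,x2,x3,x4=1111]: 11111111  (ones: 8)
Count of 1-rows = 0+0+4+4+0+0+8+8+0+0+4+4+0+0+8+8 = 48

48


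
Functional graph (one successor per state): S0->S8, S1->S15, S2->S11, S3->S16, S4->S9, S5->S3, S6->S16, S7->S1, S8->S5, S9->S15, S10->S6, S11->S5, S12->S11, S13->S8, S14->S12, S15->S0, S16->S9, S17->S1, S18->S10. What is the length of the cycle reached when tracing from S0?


Trace from S0 until a state repeats:
  S0 -> S8 -> S5 -> S3 -> S16 -> S9 -> S15 -> S0
S0 first seen at step 0, revisited at step 7.
Cycle length = 7 - 0 = 7

7


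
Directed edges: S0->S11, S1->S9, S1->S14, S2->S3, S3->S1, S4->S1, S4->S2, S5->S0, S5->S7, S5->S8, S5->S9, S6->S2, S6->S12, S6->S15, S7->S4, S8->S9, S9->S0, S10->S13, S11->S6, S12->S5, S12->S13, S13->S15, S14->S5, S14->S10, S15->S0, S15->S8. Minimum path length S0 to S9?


BFS layer-by-layer from S0:
  dist 0: {S0}
  dist 1: {S11}
  dist 2: {S6}
  dist 3: {S2, S12, S15}
  dist 4: {S3, S5, S8, S13}
  dist 5: {S1, S7, S9}
  -> S9 reached at distance 5
Shortest path length = 5

5


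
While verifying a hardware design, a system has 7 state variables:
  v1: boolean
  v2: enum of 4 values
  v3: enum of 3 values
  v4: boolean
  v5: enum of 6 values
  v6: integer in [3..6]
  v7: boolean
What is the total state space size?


State space = product of domain sizes of all variables.
Domain sizes:
  v1 (boolean): 2
  v2 (enum of 4 values): 4
  v3 (enum of 3 values): 3
  v4 (boolean): 2
  v5 (enum of 6 values): 6
  v6 (integer in [3..6]): 4
  v7 (boolean): 2
Product = 2 * 4 * 3 * 2 * 6 * 4 * 2 = 2304

2304


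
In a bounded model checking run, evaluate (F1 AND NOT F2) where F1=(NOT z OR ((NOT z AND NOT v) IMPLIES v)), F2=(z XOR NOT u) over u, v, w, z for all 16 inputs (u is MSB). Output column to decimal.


F1 = (NOT z OR ((NOT z AND NOT v) IMPLIES v))
F2 = (z XOR NOT u)
Counterexample to F1=>F2 is where F1=1 and F2=0.
Evaluate each row (bits = u,v,w,z, MSB first):
  row 0 [0000]: F1=1 F2=1 -> F1&~F2 -> 0
  row 1 [0001]: F1=1 F2=0 -> F1&~F2 -> 1
  row 2 [0010]: F1=1 F2=1 -> F1&~F2 -> 0
  row 3 [0011]: F1=1 F2=0 -> F1&~F2 -> 1
  row 4 [0100]: F1=1 F2=1 -> F1&~F2 -> 0
  row 5 [0101]: F1=1 F2=0 -> F1&~F2 -> 1
  row 6 [0110]: F1=1 F2=1 -> F1&~F2 -> 0
  row 7 [0111]: F1=1 F2=0 -> F1&~F2 -> 1
  row 8 [1000]: F1=1 F2=0 -> F1&~F2 -> 1
  row 9 [1001]: F1=1 F2=1 -> F1&~F2 -> 0
  row 10 [1010]: F1=1 F2=0 -> F1&~F2 -> 1
  row 11 [1011]: F1=1 F2=1 -> F1&~F2 -> 0
  row 12 [1100]: F1=1 F2=0 -> F1&~F2 -> 1
  row 13 [1101]: F1=1 F2=1 -> F1&~F2 -> 0
  row 14 [1110]: F1=1 F2=0 -> F1&~F2 -> 1
  row 15 [1111]: F1=1 F2=1 -> F1&~F2 -> 0
Full result column, 4 rows per line (u,v fixed per line; w,z runs 00..11 left to right):
  rows 0-3 [u,v=00]: 0101  = hex 5
  rows 4-7 [u,v=01]: 0101  = hex 5
  rows 8-11 [u,v=10]: 1010  = hex A
  rows 12-15 [u,v=11]: 1010  = hex A
Counterexample vector (row 0 .. row 15) = 0101010110101010
Output column grouped in 4s = 0101 0101 1010 1010 = 0x55AA
Convert to decimal digit by digit (value = value*16 + digit):
  5 -> 5
  5*16 + 5 = 85
  85*16 + 10 (A) = 1370
  1370*16 + 10 (A) = 21930
Decimal = 21930

21930


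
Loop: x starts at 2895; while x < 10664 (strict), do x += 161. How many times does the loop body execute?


Step 1: x goes from 2895 toward 10664 by 161; the body runs while x<10664, so iterations = ceil((bound-start)/step)
Step 2: Distance=7769
Step 3: ceil(7769/161)=49

49


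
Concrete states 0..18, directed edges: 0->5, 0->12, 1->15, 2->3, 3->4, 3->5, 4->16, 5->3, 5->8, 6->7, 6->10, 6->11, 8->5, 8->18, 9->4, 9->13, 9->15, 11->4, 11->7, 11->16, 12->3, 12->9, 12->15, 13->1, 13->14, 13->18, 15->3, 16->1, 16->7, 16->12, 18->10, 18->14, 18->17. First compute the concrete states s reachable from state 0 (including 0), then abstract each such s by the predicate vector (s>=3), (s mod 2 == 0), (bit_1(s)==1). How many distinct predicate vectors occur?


BFS from 0:
Concrete reachable: {0, 1, 3, 4, 5, 7, 8, 9, 10, 12, 13, 14, 15, 16, 17, 18}
Abstract via predicates (s>=3), (s mod 2 == 0), (bit_1(s)==1):
  (0,0,0) <- {1}
  (0,1,0) <- {0}
  (1,0,0) <- {5, 9, 13, 17}
  (1,0,1) <- {3, 7, 15}
  (1,1,0) <- {4, 8, 12, 16}
  (1,1,1) <- {10, 14, 18}
Distinct abstract states = 6

6
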